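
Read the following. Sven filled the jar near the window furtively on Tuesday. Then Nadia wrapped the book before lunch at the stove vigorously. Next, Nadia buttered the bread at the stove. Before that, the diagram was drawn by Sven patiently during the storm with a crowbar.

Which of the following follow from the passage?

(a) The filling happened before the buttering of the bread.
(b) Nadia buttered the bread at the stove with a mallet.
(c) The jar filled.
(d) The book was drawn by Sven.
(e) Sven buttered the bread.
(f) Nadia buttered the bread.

(a) Entailed — the narrative places the filling before the buttering.
(b) Not entailed — 'with a mallet' adds information not in the original event.
(c) Entailed — 'Sven filled the jar' is causative; it entails the inchoative 'the jar filled'.
(d) Not entailed — Sven drew the diagram, not the book; the book belongs to the wrapping event.
(e) Not entailed — the passage has Nadia buttering the bread, not Sven.
(f) Entailed — this follows by dropping conjuncts from the buttering event's description.

(a), (c), (f)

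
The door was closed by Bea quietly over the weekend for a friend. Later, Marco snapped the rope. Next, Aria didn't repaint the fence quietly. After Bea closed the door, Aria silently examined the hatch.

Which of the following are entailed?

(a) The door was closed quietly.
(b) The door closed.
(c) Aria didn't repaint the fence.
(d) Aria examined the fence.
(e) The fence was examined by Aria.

(a), (b)

(a) Entailed — every conjunct here is already in the original closing event.
(b) Entailed — 'Bea closed the door' is causative; it entails the inchoative 'the door closed'.
(c) Not entailed — dropping 'quietly' under negation is not valid — the original leaves open that Aria repainted the fence some other way.
(d) Not entailed — Aria examined the hatch, not the fence; the fence belongs to the repainting event.
(e) Not entailed — Aria examined the hatch, not the fence; the fence belongs to the repainting event.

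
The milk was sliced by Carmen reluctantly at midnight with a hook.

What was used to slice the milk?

a hook

'with a hook' marks the instrument of the slicing event.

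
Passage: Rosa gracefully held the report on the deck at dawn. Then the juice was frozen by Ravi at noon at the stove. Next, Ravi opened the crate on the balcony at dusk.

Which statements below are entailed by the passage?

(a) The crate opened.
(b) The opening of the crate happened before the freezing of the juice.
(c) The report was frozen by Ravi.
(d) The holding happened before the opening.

(a) Entailed — 'Ravi opened the crate' is causative; it entails the inchoative 'the crate opened'.
(b) Not entailed — the narrative places the freezing before the opening, not after.
(c) Not entailed — Ravi froze the juice, not the report; the report belongs to the holding event.
(d) Entailed — the narrative places the holding before the opening.

(a), (d)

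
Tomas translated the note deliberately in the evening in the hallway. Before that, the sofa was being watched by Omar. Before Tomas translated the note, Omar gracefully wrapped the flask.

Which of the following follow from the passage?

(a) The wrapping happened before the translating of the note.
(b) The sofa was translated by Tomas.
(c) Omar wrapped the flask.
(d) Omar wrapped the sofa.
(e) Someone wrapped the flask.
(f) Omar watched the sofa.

(a) Entailed — the narrative places the wrapping before the translating.
(b) Not entailed — Tomas translated the note, not the sofa; the sofa belongs to the watching event.
(c) Entailed — this follows by dropping conjuncts from the wrapping event's description.
(d) Not entailed — Omar wrapped the flask, not the sofa; the sofa belongs to the watching event.
(e) Entailed — dropping 'gracefully' and generalizing the agent leaves a sub-description the original still satisfies.
(f) Entailed — 'watch' is an activity; 'was watching' entails that some watching happened, so 'watched' holds.

(a), (c), (e), (f)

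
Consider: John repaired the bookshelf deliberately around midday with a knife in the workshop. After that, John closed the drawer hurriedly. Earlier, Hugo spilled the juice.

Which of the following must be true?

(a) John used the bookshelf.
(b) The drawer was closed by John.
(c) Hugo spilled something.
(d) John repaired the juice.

(a) Not entailed — the bookshelf is the patient, not an instrument — John used a knife.
(b) Entailed — the original entails any weakening of itself; this just drops 'hurriedly'.
(c) Entailed — this follows by dropping conjuncts from the spilling event's description.
(d) Not entailed — John repaired the bookshelf, not the juice; the juice belongs to the spilling event.

(b), (c)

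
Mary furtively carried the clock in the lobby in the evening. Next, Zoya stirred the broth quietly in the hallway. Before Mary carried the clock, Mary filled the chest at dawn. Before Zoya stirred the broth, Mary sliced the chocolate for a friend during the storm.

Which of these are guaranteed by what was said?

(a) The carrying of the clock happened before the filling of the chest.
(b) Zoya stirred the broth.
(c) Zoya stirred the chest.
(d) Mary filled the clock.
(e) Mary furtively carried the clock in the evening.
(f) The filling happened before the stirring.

(b), (e), (f)

(a) Not entailed — the narrative places the filling before the carrying, not after.
(b) Entailed — this follows by dropping conjuncts from the stirring event's description.
(c) Not entailed — Zoya stirred the broth, not the chest; the chest belongs to the filling event.
(d) Not entailed — Mary filled the chest, not the clock; the clock belongs to the carrying event.
(e) Entailed — every conjunct here is already in the original carrying event.
(f) Entailed — the narrative places the filling before the stirring.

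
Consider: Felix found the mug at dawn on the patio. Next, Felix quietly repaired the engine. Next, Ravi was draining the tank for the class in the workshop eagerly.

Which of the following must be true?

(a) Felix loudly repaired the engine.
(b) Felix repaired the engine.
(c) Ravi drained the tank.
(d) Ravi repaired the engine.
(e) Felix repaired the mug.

(a) Not entailed — 'loudly' adds a manner not in (and inconsistent with) the original.
(b) Entailed — this follows by dropping conjuncts from the repairing event's description.
(c) Not entailed — 'was draining' is progressive on an accomplishment; it does not entail the completed 'drained'.
(d) Not entailed — the passage has Felix repairing the engine, not Ravi.
(e) Not entailed — Felix repaired the engine, not the mug; the mug belongs to the finding event.

(b)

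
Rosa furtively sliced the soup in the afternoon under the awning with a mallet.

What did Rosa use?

'with a mallet' marks the instrument of the slicing event.

a mallet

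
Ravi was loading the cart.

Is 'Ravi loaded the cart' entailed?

'was loading' is progressive; for an accomplishment like 'load the cart', it doesn't entail completion.

no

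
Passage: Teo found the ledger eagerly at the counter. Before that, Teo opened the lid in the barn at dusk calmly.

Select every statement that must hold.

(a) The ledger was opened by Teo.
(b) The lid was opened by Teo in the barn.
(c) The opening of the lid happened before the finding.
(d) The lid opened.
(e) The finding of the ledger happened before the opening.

(b), (c), (d)

(a) Not entailed — Teo opened the lid, not the ledger; the ledger belongs to the finding event.
(b) Entailed — this follows by dropping conjuncts from the opening event's description.
(c) Entailed — the narrative places the opening before the finding.
(d) Entailed — 'Teo opened the lid' is causative; it entails the inchoative 'the lid opened'.
(e) Not entailed — the narrative places the opening before the finding, not after.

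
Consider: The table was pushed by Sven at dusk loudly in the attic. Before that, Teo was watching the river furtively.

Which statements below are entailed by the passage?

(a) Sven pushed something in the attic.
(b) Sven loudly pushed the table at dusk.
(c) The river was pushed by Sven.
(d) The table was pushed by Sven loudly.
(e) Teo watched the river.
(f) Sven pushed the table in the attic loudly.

(a) Entailed — this follows by dropping conjuncts from the pushing event's description.
(b) Entailed — this follows by dropping conjuncts from the pushing event's description.
(c) Not entailed — Sven pushed the table, not the river; the river belongs to the watching event.
(d) Entailed — this follows by dropping conjuncts from the pushing event's description.
(e) Entailed — 'watch' is an activity; 'was watching' entails that some watching happened, so 'watched' holds.
(f) Entailed — the original entails any weakening of itself; this just drops 'at dusk'.

(a), (b), (d), (e), (f)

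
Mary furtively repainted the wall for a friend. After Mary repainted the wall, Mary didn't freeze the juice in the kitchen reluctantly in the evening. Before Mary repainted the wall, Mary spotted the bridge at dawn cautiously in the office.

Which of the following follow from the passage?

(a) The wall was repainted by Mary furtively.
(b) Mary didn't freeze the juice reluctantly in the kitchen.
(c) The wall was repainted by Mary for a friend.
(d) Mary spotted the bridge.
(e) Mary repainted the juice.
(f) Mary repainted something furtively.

(a) Entailed — this follows by dropping conjuncts from the repainting event's description.
(b) Not entailed — dropping 'in the evening' under negation is not valid — the original leaves open that Mary froze the juice some other way.
(c) Entailed — dropping 'furtively' leaves a sub-description the original still satisfies.
(d) Entailed — every conjunct here is already in the original spotting event.
(e) Not entailed — Mary repainted the wall, not the juice; the juice belongs to the freezing event.
(f) Entailed — every conjunct here is already in the original repainting event.

(a), (c), (d), (f)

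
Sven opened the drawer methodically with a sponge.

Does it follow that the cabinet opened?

Nothing is said about any cabinet; only the drawer is affected.

no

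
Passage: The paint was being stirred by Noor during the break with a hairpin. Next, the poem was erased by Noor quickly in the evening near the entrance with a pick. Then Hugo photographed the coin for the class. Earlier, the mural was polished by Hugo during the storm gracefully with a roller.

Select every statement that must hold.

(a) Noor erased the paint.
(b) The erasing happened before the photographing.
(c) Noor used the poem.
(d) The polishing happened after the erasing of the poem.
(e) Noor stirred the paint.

(b), (e)

(a) Not entailed — Noor erased the poem, not the paint; the paint belongs to the stirring event.
(b) Entailed — the narrative places the erasing before the photographing.
(c) Not entailed — the poem is the patient, not an instrument — Noor used a pick.
(d) Not entailed — the narrative doesn't order the erasing relative to the polishing.
(e) Entailed — 'stir' is an activity; 'was stirring' entails that some stirring happened, so 'stirred' holds.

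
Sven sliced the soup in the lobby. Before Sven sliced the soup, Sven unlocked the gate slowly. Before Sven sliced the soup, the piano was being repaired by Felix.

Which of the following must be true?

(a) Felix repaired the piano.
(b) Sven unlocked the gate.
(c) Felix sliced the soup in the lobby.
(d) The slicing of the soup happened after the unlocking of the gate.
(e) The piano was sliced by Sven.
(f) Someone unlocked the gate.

(b), (d), (f)

(a) Not entailed — 'was repairing' is progressive on an accomplishment; it does not entail the completed 'repaired'.
(b) Entailed — this follows by dropping conjuncts from the unlocking event's description.
(c) Not entailed — the passage has Sven slicing the soup, not Felix.
(d) Entailed — the narrative places the unlocking before the slicing.
(e) Not entailed — Sven sliced the soup, not the piano; the piano belongs to the repairing event.
(f) Entailed — dropping 'slowly' and generalizing the agent leaves a sub-description the original still satisfies.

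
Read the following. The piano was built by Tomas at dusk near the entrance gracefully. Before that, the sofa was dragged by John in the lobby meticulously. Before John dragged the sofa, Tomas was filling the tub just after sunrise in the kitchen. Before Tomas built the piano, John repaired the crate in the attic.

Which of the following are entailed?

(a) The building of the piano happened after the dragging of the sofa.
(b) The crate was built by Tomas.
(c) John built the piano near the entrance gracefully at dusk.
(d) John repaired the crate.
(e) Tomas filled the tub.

(a), (d)

(a) Entailed — the narrative places the dragging before the building.
(b) Not entailed — Tomas built the piano, not the crate; the crate belongs to the repairing event.
(c) Not entailed — the passage has Tomas building the piano, not John.
(d) Entailed — the original entails any weakening of itself; this just drops 'in the attic'.
(e) Not entailed — 'was filling' is progressive on an accomplishment; it does not entail the completed 'filled'.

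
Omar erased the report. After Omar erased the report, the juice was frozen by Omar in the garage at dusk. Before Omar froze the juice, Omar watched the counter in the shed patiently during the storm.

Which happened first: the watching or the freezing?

The connectives place the watching before the freezing.

the watching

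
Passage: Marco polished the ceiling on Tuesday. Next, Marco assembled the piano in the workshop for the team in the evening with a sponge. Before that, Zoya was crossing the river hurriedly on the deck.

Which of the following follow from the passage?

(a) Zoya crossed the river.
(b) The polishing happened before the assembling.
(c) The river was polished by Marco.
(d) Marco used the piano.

(b)

(a) Not entailed — 'was crossing' is progressive on an accomplishment; it does not entail the completed 'crossed'.
(b) Entailed — the narrative places the polishing before the assembling.
(c) Not entailed — Marco polished the ceiling, not the river; the river belongs to the crossing event.
(d) Not entailed — the piano is the patient, not an instrument — Marco used a sponge.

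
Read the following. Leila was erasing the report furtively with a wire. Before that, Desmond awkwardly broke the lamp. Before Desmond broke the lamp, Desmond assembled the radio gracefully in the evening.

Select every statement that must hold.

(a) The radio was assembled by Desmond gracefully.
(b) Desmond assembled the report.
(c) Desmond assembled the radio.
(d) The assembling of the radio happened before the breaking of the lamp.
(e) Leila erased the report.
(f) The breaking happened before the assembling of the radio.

(a), (c), (d)

(a) Entailed — the original entails any weakening of itself; this just drops 'in the evening'.
(b) Not entailed — Desmond assembled the radio, not the report; the report belongs to the erasing event.
(c) Entailed — the original entails any weakening of itself; this just drops 'gracefully', 'in the evening'.
(d) Entailed — the narrative places the assembling before the breaking.
(e) Not entailed — 'was erasing' is progressive on an accomplishment; it does not entail the completed 'erased'.
(f) Not entailed — the narrative places the assembling before the breaking, not after.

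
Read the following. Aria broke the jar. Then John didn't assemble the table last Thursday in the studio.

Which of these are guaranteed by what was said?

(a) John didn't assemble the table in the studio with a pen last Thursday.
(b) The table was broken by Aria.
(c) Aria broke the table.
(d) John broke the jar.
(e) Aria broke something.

(a) Entailed — under negation, adding a further restriction is entailed: if no such assembling event occurred, none occurred with a pen either.
(b) Not entailed — Aria broke the jar, not the table; the table belongs to the assembling event.
(c) Not entailed — Aria broke the jar, not the table; the table belongs to the assembling event.
(d) Not entailed — the passage has Aria breaking the jar, not John.
(e) Entailed — the original entails any weakening of itself; this just generalizes the patient.

(a), (e)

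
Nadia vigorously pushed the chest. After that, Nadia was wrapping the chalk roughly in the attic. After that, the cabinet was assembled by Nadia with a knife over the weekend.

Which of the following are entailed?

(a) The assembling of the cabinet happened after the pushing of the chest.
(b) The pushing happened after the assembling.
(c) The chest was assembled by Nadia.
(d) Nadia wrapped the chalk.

(a)

(a) Entailed — the narrative places the pushing before the assembling.
(b) Not entailed — the narrative places the pushing before the assembling, not after.
(c) Not entailed — Nadia assembled the cabinet, not the chest; the chest belongs to the pushing event.
(d) Not entailed — 'was wrapping' is progressive on an accomplishment; it does not entail the completed 'wrapped'.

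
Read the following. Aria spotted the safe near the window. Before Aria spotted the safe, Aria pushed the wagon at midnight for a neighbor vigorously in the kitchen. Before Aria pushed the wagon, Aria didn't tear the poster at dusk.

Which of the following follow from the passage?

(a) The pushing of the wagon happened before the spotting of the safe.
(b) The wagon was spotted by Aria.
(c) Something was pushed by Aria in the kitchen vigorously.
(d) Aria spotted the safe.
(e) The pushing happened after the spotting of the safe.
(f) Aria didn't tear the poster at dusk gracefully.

(a), (c), (d), (f)

(a) Entailed — the narrative places the pushing before the spotting.
(b) Not entailed — Aria spotted the safe, not the wagon; the wagon belongs to the pushing event.
(c) Entailed — the original entails any weakening of itself; this just drops 'for a neighbor', 'at midnight' and generalizes the patient.
(d) Entailed — every conjunct here is already in the original spotting event.
(e) Not entailed — the narrative places the pushing before the spotting, not after.
(f) Entailed — under negation, adding a further restriction is entailed: if no such tearing event occurred, none occurred gracefully either.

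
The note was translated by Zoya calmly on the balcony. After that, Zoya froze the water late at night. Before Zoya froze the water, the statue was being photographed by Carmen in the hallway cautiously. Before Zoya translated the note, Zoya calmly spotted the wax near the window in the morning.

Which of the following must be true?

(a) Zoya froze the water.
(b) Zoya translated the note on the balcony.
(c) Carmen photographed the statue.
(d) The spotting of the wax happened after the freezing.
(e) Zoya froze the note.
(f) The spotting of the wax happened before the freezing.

(a) Entailed — every conjunct here is already in the original freezing event.
(b) Entailed — the original entails any weakening of itself; this just drops 'calmly'.
(c) Not entailed — 'was photographing' is progressive on an accomplishment; it does not entail the completed 'photographed'.
(d) Not entailed — the narrative places the spotting before the freezing, not after.
(e) Not entailed — Zoya froze the water, not the note; the note belongs to the translating event.
(f) Entailed — the narrative places the spotting before the freezing.

(a), (b), (f)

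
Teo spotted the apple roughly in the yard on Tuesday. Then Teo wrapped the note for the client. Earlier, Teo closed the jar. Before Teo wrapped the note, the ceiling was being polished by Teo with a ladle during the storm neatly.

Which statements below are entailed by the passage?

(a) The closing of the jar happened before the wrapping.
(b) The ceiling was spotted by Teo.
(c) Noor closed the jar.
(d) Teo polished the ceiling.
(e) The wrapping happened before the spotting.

(a), (d)

(a) Entailed — the narrative places the closing before the wrapping.
(b) Not entailed — Teo spotted the apple, not the ceiling; the ceiling belongs to the polishing event.
(c) Not entailed — the passage has Teo closing the jar, not Noor.
(d) Entailed — 'polish' is an activity; 'was polishing' entails that some polishing happened, so 'polished' holds.
(e) Not entailed — the narrative places the spotting before the wrapping, not after.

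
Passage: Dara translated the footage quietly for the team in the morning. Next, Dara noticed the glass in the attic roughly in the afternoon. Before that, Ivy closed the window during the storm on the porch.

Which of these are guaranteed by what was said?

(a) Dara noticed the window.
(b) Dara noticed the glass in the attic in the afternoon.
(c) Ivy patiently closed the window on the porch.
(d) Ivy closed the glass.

(b)

(a) Not entailed — Dara noticed the glass, not the window; the window belongs to the closing event.
(b) Entailed — this follows by dropping conjuncts from the noticing event's description.
(c) Not entailed — 'patiently' adds information not in the original event.
(d) Not entailed — Ivy closed the window, not the glass; the glass belongs to the noticing event.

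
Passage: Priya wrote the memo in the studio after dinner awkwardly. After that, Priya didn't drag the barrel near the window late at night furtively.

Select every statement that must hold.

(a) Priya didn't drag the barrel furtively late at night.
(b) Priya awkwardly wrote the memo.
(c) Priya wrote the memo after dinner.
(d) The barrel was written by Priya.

(a) Not entailed — dropping 'near the window' under negation is not valid — the original leaves open that Priya dragged the barrel some other way.
(b) Entailed — every conjunct here is already in the original writing event.
(c) Entailed — this follows by dropping conjuncts from the writing event's description.
(d) Not entailed — Priya wrote the memo, not the barrel; the barrel belongs to the dragging event.

(b), (c)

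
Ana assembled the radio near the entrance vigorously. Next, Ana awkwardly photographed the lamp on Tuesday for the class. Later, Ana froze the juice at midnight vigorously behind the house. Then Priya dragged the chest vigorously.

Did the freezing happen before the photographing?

The narrative orders the photographing before the freezing.

no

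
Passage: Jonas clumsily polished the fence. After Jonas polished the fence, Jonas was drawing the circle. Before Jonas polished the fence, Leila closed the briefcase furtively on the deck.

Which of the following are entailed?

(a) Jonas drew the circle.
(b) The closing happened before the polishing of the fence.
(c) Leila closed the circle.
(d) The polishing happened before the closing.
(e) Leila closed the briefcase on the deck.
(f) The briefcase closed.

(a) Not entailed — 'was drawing' is progressive on an accomplishment; it does not entail the completed 'drew'.
(b) Entailed — the narrative places the closing before the polishing.
(c) Not entailed — Leila closed the briefcase, not the circle; the circle belongs to the drawing event.
(d) Not entailed — the narrative places the closing before the polishing, not after.
(e) Entailed — the original entails any weakening of itself; this just drops 'furtively'.
(f) Entailed — 'Leila closed the briefcase' is causative; it entails the inchoative 'the briefcase closed'.

(b), (e), (f)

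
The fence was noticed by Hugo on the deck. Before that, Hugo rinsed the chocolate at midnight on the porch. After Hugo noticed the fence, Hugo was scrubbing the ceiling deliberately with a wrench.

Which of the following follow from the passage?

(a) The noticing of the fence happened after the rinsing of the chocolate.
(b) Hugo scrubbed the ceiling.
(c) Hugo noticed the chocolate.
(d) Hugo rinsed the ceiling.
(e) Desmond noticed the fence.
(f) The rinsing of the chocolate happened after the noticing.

(a) Entailed — the narrative places the rinsing before the noticing.
(b) Entailed — 'scrub' is an activity; 'was scrubbing' entails that some scrubbing happened, so 'scrubbed' holds.
(c) Not entailed — Hugo noticed the fence, not the chocolate; the chocolate belongs to the rinsing event.
(d) Not entailed — Hugo rinsed the chocolate, not the ceiling; the ceiling belongs to the scrubbing event.
(e) Not entailed — the passage has Hugo noticing the fence, not Desmond.
(f) Not entailed — the narrative places the rinsing before the noticing, not after.

(a), (b)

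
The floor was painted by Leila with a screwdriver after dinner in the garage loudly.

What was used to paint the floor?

a screwdriver

'with a screwdriver' marks the instrument of the painting event.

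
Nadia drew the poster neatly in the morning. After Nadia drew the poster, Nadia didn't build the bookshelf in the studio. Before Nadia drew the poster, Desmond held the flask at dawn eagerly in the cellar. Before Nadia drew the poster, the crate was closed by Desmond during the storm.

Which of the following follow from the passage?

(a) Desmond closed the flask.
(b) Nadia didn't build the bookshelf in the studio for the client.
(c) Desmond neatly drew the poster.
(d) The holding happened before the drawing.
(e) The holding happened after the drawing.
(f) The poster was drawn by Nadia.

(a) Not entailed — Desmond closed the crate, not the flask; the flask belongs to the holding event.
(b) Entailed — under negation, adding a further restriction is entailed: if no such building event occurred, none occurred for the client either.
(c) Not entailed — the passage has Nadia drawing the poster, not Desmond.
(d) Entailed — the narrative places the holding before the drawing.
(e) Not entailed — the narrative places the holding before the drawing, not after.
(f) Entailed — this follows by dropping conjuncts from the drawing event's description.

(b), (d), (f)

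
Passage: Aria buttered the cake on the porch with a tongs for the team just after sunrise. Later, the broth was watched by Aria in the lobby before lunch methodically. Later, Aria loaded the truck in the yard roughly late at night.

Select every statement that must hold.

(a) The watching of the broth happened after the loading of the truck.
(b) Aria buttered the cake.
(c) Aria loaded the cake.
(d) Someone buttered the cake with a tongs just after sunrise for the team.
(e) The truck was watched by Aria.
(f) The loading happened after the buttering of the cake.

(a) Not entailed — the narrative places the watching before the loading, not after.
(b) Entailed — dropping 'on the porch', 'for the team', 'just after sunrise', 'with a tongs' leaves a sub-description the original still satisfies.
(c) Not entailed — Aria loaded the truck, not the cake; the cake belongs to the buttering event.
(d) Entailed — this follows by dropping conjuncts from the buttering event's description.
(e) Not entailed — Aria watched the broth, not the truck; the truck belongs to the loading event.
(f) Entailed — the narrative places the buttering before the loading.

(b), (d), (f)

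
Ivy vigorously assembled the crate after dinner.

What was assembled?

the crate

'the crate' marks the patient of the assembling event.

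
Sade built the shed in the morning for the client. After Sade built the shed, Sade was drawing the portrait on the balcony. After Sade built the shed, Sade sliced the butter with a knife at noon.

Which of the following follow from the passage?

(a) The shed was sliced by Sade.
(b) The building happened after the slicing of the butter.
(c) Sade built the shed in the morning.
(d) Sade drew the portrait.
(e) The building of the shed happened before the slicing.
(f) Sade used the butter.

(c), (e)

(a) Not entailed — Sade sliced the butter, not the shed; the shed belongs to the building event.
(b) Not entailed — the narrative places the building before the slicing, not after.
(c) Entailed — every conjunct here is already in the original building event.
(d) Not entailed — 'was drawing' is progressive on an accomplishment; it does not entail the completed 'drew'.
(e) Entailed — the narrative places the building before the slicing.
(f) Not entailed — the butter is the patient, not an instrument — Sade used a knife.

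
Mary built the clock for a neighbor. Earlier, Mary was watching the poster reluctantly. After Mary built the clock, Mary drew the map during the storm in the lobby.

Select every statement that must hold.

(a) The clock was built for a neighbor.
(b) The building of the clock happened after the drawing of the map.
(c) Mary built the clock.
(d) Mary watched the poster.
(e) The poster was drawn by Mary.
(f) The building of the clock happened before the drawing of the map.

(a), (c), (d), (f)

(a) Entailed — generalizing the agent leaves a sub-description the original still satisfies.
(b) Not entailed — the narrative places the building before the drawing, not after.
(c) Entailed — this follows by dropping conjuncts from the building event's description.
(d) Entailed — 'watch' is an activity; 'was watching' entails that some watching happened, so 'watched' holds.
(e) Not entailed — Mary drew the map, not the poster; the poster belongs to the watching event.
(f) Entailed — the narrative places the building before the drawing.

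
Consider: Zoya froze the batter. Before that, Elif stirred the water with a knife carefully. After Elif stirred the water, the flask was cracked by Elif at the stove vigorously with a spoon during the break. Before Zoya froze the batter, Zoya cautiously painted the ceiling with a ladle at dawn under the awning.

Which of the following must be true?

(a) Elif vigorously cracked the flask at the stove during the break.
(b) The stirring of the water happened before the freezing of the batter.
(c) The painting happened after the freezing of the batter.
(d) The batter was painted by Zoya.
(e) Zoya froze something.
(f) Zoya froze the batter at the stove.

(a) Entailed — this follows by dropping conjuncts from the cracking event's description.
(b) Entailed — the narrative places the stirring before the freezing.
(c) Not entailed — the narrative places the painting before the freezing, not after.
(d) Not entailed — Zoya painted the ceiling, not the batter; the batter belongs to the freezing event.
(e) Entailed — this follows by dropping conjuncts from the freezing event's description.
(f) Not entailed — 'at the stove' adds information not in the original event.

(a), (b), (e)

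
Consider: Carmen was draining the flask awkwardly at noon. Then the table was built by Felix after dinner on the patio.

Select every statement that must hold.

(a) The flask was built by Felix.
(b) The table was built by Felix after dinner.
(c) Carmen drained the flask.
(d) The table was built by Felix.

(b), (d)

(a) Not entailed — Felix built the table, not the flask; the flask belongs to the draining event.
(b) Entailed — dropping 'on the patio' leaves a sub-description the original still satisfies.
(c) Not entailed — 'was draining' is progressive on an accomplishment; it does not entail the completed 'drained'.
(d) Entailed — every conjunct here is already in the original building event.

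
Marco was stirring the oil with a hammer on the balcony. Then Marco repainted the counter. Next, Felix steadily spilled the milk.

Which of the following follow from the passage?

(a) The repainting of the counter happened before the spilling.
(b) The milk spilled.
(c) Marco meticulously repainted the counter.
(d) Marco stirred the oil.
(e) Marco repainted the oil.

(a) Entailed — the narrative places the repainting before the spilling.
(b) Entailed — 'Felix spilled the milk' is causative; it entails the inchoative 'the milk spilled'.
(c) Not entailed — 'meticulously' adds information not in the original event.
(d) Entailed — 'stir' is an activity; 'was stirring' entails that some stirring happened, so 'stirred' holds.
(e) Not entailed — Marco repainted the counter, not the oil; the oil belongs to the stirring event.

(a), (b), (d)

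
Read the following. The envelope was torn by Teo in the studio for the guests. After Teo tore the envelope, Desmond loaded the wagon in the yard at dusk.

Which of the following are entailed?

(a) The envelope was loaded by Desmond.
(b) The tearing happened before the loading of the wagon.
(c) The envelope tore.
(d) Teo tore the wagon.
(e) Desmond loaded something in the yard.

(b), (c), (e)

(a) Not entailed — Desmond loaded the wagon, not the envelope; the envelope belongs to the tearing event.
(b) Entailed — the narrative places the tearing before the loading.
(c) Entailed — 'Teo tore the envelope' is causative; it entails the inchoative 'the envelope tore'.
(d) Not entailed — Teo tore the envelope, not the wagon; the wagon belongs to the loading event.
(e) Entailed — every conjunct here is already in the original loading event.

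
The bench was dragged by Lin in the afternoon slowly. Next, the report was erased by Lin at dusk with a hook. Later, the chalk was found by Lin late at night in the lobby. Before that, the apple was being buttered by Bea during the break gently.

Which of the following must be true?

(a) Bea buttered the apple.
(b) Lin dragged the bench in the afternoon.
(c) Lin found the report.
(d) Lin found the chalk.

(a) Not entailed — 'was buttering' is progressive on an accomplishment; it does not entail the completed 'buttered'.
(b) Entailed — this follows by dropping conjuncts from the dragging event's description.
(c) Not entailed — Lin found the chalk, not the report; the report belongs to the erasing event.
(d) Entailed — dropping 'in the lobby', 'late at night' leaves a sub-description the original still satisfies.

(b), (d)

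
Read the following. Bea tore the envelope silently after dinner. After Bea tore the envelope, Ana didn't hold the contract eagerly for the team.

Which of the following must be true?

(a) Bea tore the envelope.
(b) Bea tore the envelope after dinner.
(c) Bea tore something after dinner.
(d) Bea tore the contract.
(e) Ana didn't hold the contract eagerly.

(a) Entailed — this follows by dropping conjuncts from the tearing event's description.
(b) Entailed — this follows by dropping conjuncts from the tearing event's description.
(c) Entailed — the original entails any weakening of itself; this just drops 'silently' and generalizes the patient.
(d) Not entailed — Bea tore the envelope, not the contract; the contract belongs to the holding event.
(e) Not entailed — dropping 'for the team' under negation is not valid — the original leaves open that Ana held the contract some other way.

(a), (b), (c)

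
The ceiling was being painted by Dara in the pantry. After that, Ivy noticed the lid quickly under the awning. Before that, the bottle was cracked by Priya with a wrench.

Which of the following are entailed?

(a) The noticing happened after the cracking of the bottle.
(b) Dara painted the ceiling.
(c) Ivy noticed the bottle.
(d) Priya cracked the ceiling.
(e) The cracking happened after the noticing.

(a) Entailed — the narrative places the cracking before the noticing.
(b) Not entailed — 'was painting' is progressive on an accomplishment; it does not entail the completed 'painted'.
(c) Not entailed — Ivy noticed the lid, not the bottle; the bottle belongs to the cracking event.
(d) Not entailed — Priya cracked the bottle, not the ceiling; the ceiling belongs to the painting event.
(e) Not entailed — the narrative places the cracking before the noticing, not after.

(a)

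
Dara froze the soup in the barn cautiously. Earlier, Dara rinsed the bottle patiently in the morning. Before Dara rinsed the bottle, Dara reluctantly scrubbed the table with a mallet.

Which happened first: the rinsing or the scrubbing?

the scrubbing

The connectives place the scrubbing before the rinsing.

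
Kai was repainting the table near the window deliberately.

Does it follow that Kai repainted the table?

'was repainting' is progressive; for an accomplishment like 'repaint the table', it doesn't entail completion.

no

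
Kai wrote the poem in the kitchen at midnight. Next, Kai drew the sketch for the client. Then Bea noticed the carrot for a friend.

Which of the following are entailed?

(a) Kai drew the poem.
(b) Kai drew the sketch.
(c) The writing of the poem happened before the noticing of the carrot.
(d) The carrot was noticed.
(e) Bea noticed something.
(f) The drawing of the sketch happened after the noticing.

(a) Not entailed — Kai drew the sketch, not the poem; the poem belongs to the writing event.
(b) Entailed — every conjunct here is already in the original drawing event.
(c) Entailed — the narrative places the writing before the noticing.
(d) Entailed — the original entails any weakening of itself; this just drops 'for a friend' and generalizes the agent.
(e) Entailed — dropping 'for a friend' and generalizing the patient leaves a sub-description the original still satisfies.
(f) Not entailed — the narrative places the drawing before the noticing, not after.

(b), (c), (d), (e)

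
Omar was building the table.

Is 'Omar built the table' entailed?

no

'was building' is progressive; for an accomplishment like 'build the table', it doesn't entail completion.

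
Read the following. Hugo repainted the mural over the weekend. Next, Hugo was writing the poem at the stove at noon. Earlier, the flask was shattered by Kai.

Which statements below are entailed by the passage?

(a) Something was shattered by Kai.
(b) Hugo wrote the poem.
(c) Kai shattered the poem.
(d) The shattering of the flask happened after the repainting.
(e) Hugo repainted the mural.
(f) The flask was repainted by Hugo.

(a), (e)

(a) Entailed — generalizing the patient leaves a sub-description the original still satisfies.
(b) Not entailed — 'was writing' is progressive on an accomplishment; it does not entail the completed 'wrote'.
(c) Not entailed — Kai shattered the flask, not the poem; the poem belongs to the writing event.
(d) Not entailed — the narrative doesn't order the repainting relative to the shattering.
(e) Entailed — this follows by dropping conjuncts from the repainting event's description.
(f) Not entailed — Hugo repainted the mural, not the flask; the flask belongs to the shattering event.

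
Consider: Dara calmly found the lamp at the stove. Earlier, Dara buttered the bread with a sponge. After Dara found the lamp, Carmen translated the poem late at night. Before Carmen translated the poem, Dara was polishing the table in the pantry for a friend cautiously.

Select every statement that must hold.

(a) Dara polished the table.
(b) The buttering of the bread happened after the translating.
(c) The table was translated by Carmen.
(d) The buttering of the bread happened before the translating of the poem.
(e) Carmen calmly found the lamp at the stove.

(a) Entailed — 'polish' is an activity; 'was polishing' entails that some polishing happened, so 'polished' holds.
(b) Not entailed — the narrative places the buttering before the translating, not after.
(c) Not entailed — Carmen translated the poem, not the table; the table belongs to the polishing event.
(d) Entailed — the narrative places the buttering before the translating.
(e) Not entailed — the passage has Dara finding the lamp, not Carmen.

(a), (d)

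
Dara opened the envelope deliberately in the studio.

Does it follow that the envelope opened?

'Dara opened the envelope' is the causative; it entails the inchoative 'the envelope opened'.

yes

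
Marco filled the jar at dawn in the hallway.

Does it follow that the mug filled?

Nothing is said about any mug; only the jar is affected.

no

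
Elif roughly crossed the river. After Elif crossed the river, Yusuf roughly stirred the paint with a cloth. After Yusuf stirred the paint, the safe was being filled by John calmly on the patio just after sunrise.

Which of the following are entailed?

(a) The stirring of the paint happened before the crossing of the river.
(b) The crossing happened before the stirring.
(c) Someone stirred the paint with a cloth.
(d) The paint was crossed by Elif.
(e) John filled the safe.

(b), (c)

(a) Not entailed — the narrative places the crossing before the stirring, not after.
(b) Entailed — the narrative places the crossing before the stirring.
(c) Entailed — this follows by dropping conjuncts from the stirring event's description.
(d) Not entailed — Elif crossed the river, not the paint; the paint belongs to the stirring event.
(e) Not entailed — 'was filling' is progressive on an accomplishment; it does not entail the completed 'filled'.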